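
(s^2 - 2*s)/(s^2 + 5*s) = (s - 2)/(s + 5)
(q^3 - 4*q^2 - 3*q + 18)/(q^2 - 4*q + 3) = (q^2 - q - 6)/(q - 1)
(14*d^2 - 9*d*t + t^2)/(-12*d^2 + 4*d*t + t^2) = (-7*d + t)/(6*d + t)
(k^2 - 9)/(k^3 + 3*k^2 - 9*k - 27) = 1/(k + 3)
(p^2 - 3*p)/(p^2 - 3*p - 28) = p*(3 - p)/(-p^2 + 3*p + 28)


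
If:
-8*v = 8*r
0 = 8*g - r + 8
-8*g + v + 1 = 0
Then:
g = -7/16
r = 9/2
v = -9/2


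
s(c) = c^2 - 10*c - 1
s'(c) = 2*c - 10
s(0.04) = -1.40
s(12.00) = 23.00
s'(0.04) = -9.92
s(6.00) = -25.00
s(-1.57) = 17.16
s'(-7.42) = -24.84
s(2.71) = -20.76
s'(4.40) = -1.20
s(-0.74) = 6.95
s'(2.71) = -4.58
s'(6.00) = 2.00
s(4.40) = -25.64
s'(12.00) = 14.00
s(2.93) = -21.72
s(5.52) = -25.73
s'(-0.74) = -11.48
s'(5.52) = 1.04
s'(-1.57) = -13.14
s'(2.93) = -4.14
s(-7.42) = 128.26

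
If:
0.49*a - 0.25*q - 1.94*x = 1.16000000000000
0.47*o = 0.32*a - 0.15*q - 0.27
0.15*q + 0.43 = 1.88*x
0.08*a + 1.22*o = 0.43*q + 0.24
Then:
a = 28.39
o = 9.05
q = 30.40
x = 2.65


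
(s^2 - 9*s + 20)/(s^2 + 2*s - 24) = (s - 5)/(s + 6)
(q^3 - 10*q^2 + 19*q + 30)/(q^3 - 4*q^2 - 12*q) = (q^2 - 4*q - 5)/(q*(q + 2))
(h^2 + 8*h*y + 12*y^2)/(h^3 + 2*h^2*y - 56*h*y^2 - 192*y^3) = (-h - 2*y)/(-h^2 + 4*h*y + 32*y^2)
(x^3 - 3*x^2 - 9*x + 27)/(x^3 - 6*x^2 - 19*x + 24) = (x^2 - 6*x + 9)/(x^2 - 9*x + 8)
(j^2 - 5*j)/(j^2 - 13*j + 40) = j/(j - 8)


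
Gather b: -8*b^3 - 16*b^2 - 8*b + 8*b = -8*b^3 - 16*b^2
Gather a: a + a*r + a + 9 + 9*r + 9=a*(r + 2) + 9*r + 18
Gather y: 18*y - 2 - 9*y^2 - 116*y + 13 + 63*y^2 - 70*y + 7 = 54*y^2 - 168*y + 18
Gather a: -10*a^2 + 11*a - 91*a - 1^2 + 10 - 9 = -10*a^2 - 80*a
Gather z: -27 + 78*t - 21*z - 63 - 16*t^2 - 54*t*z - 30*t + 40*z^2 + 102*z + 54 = -16*t^2 + 48*t + 40*z^2 + z*(81 - 54*t) - 36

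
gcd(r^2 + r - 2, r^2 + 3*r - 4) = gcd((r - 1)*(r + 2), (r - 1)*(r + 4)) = r - 1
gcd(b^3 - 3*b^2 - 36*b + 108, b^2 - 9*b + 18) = b^2 - 9*b + 18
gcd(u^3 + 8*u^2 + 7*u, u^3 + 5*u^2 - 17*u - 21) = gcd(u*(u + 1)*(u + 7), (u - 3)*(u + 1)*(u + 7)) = u^2 + 8*u + 7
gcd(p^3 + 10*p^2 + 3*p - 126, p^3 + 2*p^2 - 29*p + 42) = p^2 + 4*p - 21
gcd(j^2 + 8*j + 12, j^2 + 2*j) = j + 2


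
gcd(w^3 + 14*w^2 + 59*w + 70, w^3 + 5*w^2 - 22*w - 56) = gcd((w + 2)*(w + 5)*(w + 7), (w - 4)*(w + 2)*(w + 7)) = w^2 + 9*w + 14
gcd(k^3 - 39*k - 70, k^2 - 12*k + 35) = k - 7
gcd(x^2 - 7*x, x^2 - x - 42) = x - 7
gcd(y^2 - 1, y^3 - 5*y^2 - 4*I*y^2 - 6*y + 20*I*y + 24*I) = y + 1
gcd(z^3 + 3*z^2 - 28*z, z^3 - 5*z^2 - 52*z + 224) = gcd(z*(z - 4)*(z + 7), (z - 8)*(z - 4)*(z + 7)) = z^2 + 3*z - 28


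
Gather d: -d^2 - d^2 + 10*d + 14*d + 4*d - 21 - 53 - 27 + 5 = -2*d^2 + 28*d - 96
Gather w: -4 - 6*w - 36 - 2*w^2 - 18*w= -2*w^2 - 24*w - 40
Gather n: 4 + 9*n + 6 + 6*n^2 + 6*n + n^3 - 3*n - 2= n^3 + 6*n^2 + 12*n + 8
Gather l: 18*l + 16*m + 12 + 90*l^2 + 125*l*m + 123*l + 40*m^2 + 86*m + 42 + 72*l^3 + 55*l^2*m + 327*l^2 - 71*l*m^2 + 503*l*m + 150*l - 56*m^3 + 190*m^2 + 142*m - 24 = 72*l^3 + l^2*(55*m + 417) + l*(-71*m^2 + 628*m + 291) - 56*m^3 + 230*m^2 + 244*m + 30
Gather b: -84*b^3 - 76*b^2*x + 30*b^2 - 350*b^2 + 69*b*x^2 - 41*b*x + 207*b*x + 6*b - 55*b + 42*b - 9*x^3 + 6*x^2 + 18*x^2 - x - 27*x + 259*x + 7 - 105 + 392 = -84*b^3 + b^2*(-76*x - 320) + b*(69*x^2 + 166*x - 7) - 9*x^3 + 24*x^2 + 231*x + 294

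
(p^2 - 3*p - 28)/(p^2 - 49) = (p + 4)/(p + 7)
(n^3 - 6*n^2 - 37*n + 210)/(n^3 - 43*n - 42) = (n - 5)/(n + 1)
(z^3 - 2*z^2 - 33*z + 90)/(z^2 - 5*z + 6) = (z^2 + z - 30)/(z - 2)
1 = 1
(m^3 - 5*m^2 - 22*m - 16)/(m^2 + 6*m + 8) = (m^2 - 7*m - 8)/(m + 4)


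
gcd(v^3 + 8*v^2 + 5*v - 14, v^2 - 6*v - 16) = v + 2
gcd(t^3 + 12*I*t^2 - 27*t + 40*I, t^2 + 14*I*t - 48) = t + 8*I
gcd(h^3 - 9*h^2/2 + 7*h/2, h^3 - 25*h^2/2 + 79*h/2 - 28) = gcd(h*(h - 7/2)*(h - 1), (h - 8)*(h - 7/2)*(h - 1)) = h^2 - 9*h/2 + 7/2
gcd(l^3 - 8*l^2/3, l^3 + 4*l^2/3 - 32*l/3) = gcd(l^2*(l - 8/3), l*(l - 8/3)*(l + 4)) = l^2 - 8*l/3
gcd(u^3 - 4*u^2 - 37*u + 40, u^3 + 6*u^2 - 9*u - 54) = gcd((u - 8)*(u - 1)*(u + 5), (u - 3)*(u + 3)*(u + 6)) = 1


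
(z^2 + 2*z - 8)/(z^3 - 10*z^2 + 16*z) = (z + 4)/(z*(z - 8))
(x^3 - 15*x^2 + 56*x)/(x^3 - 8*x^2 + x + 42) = x*(x - 8)/(x^2 - x - 6)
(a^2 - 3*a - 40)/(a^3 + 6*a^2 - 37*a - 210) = (a - 8)/(a^2 + a - 42)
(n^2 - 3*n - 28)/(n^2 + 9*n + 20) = (n - 7)/(n + 5)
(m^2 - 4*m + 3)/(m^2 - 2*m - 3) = (m - 1)/(m + 1)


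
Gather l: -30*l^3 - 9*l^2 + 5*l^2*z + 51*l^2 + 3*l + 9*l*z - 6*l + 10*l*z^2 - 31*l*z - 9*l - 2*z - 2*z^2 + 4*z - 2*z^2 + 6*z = -30*l^3 + l^2*(5*z + 42) + l*(10*z^2 - 22*z - 12) - 4*z^2 + 8*z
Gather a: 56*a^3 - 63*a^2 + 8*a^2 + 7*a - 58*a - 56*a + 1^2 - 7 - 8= 56*a^3 - 55*a^2 - 107*a - 14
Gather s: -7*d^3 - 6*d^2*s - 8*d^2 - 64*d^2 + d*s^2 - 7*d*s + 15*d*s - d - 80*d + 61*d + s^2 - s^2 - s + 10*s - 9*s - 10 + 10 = -7*d^3 - 72*d^2 + d*s^2 - 20*d + s*(-6*d^2 + 8*d)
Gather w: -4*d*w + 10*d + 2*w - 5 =10*d + w*(2 - 4*d) - 5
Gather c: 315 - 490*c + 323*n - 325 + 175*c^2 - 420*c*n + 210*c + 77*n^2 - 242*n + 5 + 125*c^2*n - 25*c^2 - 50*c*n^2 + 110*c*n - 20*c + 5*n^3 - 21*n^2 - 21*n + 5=c^2*(125*n + 150) + c*(-50*n^2 - 310*n - 300) + 5*n^3 + 56*n^2 + 60*n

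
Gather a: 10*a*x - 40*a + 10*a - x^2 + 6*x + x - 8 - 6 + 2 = a*(10*x - 30) - x^2 + 7*x - 12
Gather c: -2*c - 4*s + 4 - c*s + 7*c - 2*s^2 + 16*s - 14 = c*(5 - s) - 2*s^2 + 12*s - 10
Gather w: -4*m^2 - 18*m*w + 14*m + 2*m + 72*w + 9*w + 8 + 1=-4*m^2 + 16*m + w*(81 - 18*m) + 9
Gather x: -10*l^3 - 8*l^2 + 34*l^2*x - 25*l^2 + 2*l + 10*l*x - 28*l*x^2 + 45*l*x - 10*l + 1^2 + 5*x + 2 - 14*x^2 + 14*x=-10*l^3 - 33*l^2 - 8*l + x^2*(-28*l - 14) + x*(34*l^2 + 55*l + 19) + 3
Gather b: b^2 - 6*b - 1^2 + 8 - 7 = b^2 - 6*b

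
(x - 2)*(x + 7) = x^2 + 5*x - 14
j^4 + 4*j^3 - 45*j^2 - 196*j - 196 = (j - 7)*(j + 2)^2*(j + 7)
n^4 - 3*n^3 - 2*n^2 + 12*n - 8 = (n - 2)^2*(n - 1)*(n + 2)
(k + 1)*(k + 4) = k^2 + 5*k + 4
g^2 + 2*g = g*(g + 2)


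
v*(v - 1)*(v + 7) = v^3 + 6*v^2 - 7*v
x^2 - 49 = (x - 7)*(x + 7)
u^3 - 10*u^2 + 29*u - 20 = (u - 5)*(u - 4)*(u - 1)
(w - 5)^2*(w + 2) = w^3 - 8*w^2 + 5*w + 50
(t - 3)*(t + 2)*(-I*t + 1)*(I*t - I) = t^4 - 2*t^3 + I*t^3 - 5*t^2 - 2*I*t^2 + 6*t - 5*I*t + 6*I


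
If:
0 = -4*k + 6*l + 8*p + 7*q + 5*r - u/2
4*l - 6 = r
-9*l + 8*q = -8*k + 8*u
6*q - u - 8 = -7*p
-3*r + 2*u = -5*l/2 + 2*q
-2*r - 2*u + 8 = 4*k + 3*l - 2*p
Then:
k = 248/9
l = 56/9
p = 44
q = -503/9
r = 170/9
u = -106/3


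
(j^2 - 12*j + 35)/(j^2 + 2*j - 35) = (j - 7)/(j + 7)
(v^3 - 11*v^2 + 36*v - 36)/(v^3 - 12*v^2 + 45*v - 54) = (v - 2)/(v - 3)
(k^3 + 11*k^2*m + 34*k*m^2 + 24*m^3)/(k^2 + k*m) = k + 10*m + 24*m^2/k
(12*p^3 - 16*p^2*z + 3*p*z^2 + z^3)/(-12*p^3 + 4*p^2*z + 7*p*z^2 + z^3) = (-2*p + z)/(2*p + z)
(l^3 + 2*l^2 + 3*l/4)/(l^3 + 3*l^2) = (l^2 + 2*l + 3/4)/(l*(l + 3))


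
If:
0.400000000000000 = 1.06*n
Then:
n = 0.38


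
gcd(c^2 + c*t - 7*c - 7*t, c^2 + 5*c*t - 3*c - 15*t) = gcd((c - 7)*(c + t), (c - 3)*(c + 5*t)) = 1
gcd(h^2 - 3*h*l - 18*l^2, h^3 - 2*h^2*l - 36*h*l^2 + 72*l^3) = h - 6*l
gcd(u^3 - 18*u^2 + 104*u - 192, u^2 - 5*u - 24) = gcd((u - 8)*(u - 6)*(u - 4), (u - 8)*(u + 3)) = u - 8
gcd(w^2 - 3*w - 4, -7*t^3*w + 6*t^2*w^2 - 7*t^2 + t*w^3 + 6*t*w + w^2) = 1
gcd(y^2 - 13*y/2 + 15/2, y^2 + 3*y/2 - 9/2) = y - 3/2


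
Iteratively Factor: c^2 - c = (c - 1)*(c)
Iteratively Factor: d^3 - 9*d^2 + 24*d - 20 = (d - 2)*(d^2 - 7*d + 10) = (d - 5)*(d - 2)*(d - 2)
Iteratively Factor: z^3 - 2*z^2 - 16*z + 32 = (z - 4)*(z^2 + 2*z - 8) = (z - 4)*(z - 2)*(z + 4)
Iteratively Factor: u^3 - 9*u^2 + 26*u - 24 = (u - 4)*(u^2 - 5*u + 6) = (u - 4)*(u - 3)*(u - 2)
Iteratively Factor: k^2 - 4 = (k + 2)*(k - 2)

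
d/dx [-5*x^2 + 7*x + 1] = 7 - 10*x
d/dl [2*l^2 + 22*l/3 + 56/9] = 4*l + 22/3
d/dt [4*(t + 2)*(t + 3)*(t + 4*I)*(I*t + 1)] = 16*I*t^3 + t^2*(-36 + 60*I) + t*(-120 + 80*I) - 72 + 80*I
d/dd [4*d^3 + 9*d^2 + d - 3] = 12*d^2 + 18*d + 1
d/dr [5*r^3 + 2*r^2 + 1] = r*(15*r + 4)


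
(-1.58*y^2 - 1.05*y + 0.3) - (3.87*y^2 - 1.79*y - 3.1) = -5.45*y^2 + 0.74*y + 3.4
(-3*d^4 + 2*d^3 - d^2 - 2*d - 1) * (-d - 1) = 3*d^5 + d^4 - d^3 + 3*d^2 + 3*d + 1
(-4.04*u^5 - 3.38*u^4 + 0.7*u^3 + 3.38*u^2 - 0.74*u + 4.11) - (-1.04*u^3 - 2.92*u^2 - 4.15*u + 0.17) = -4.04*u^5 - 3.38*u^4 + 1.74*u^3 + 6.3*u^2 + 3.41*u + 3.94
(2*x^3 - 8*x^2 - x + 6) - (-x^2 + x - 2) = 2*x^3 - 7*x^2 - 2*x + 8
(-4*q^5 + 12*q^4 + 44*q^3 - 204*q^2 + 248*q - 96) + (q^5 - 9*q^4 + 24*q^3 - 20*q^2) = -3*q^5 + 3*q^4 + 68*q^3 - 224*q^2 + 248*q - 96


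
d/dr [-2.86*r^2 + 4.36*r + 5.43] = 4.36 - 5.72*r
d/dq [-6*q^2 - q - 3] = -12*q - 1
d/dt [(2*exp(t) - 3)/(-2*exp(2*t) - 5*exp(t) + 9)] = (4*exp(2*t) - 12*exp(t) + 3)*exp(t)/(4*exp(4*t) + 20*exp(3*t) - 11*exp(2*t) - 90*exp(t) + 81)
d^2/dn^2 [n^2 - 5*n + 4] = 2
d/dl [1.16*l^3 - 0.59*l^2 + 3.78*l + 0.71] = 3.48*l^2 - 1.18*l + 3.78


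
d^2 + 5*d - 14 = (d - 2)*(d + 7)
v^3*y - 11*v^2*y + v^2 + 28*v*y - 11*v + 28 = (v - 7)*(v - 4)*(v*y + 1)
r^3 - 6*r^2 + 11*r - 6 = (r - 3)*(r - 2)*(r - 1)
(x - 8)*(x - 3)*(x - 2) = x^3 - 13*x^2 + 46*x - 48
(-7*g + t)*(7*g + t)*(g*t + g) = -49*g^3*t - 49*g^3 + g*t^3 + g*t^2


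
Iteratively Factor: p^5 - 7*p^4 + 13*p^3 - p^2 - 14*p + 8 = (p - 2)*(p^4 - 5*p^3 + 3*p^2 + 5*p - 4) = (p - 2)*(p - 1)*(p^3 - 4*p^2 - p + 4) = (p - 4)*(p - 2)*(p - 1)*(p^2 - 1) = (p - 4)*(p - 2)*(p - 1)^2*(p + 1)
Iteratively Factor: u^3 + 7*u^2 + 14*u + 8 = (u + 2)*(u^2 + 5*u + 4) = (u + 2)*(u + 4)*(u + 1)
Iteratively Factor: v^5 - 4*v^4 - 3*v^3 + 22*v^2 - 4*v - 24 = (v - 2)*(v^4 - 2*v^3 - 7*v^2 + 8*v + 12) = (v - 2)*(v + 1)*(v^3 - 3*v^2 - 4*v + 12) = (v - 2)^2*(v + 1)*(v^2 - v - 6) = (v - 3)*(v - 2)^2*(v + 1)*(v + 2)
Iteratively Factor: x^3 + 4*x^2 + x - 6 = (x + 2)*(x^2 + 2*x - 3) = (x - 1)*(x + 2)*(x + 3)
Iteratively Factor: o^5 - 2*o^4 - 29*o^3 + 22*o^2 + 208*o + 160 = (o - 4)*(o^4 + 2*o^3 - 21*o^2 - 62*o - 40) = (o - 4)*(o + 2)*(o^3 - 21*o - 20) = (o - 5)*(o - 4)*(o + 2)*(o^2 + 5*o + 4) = (o - 5)*(o - 4)*(o + 2)*(o + 4)*(o + 1)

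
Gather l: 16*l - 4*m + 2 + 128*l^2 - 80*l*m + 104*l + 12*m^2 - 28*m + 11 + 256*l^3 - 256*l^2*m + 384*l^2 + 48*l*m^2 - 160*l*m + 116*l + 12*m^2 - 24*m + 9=256*l^3 + l^2*(512 - 256*m) + l*(48*m^2 - 240*m + 236) + 24*m^2 - 56*m + 22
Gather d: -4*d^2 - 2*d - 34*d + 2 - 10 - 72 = -4*d^2 - 36*d - 80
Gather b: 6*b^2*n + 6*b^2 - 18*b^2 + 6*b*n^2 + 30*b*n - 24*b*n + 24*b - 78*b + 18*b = b^2*(6*n - 12) + b*(6*n^2 + 6*n - 36)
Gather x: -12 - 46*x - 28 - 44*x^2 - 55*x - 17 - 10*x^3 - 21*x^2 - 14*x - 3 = -10*x^3 - 65*x^2 - 115*x - 60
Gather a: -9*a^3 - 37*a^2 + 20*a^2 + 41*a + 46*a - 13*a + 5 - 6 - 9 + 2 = -9*a^3 - 17*a^2 + 74*a - 8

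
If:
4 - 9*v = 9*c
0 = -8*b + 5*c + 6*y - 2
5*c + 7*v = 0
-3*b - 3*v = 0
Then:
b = 10/9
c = 14/9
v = -10/9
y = 14/27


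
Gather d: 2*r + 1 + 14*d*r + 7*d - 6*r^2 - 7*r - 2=d*(14*r + 7) - 6*r^2 - 5*r - 1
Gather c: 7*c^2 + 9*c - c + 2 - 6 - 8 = 7*c^2 + 8*c - 12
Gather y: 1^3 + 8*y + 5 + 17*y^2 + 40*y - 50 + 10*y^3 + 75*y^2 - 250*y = 10*y^3 + 92*y^2 - 202*y - 44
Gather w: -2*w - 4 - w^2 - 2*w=-w^2 - 4*w - 4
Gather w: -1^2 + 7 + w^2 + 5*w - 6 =w^2 + 5*w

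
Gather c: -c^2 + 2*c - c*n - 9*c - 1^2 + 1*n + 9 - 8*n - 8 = -c^2 + c*(-n - 7) - 7*n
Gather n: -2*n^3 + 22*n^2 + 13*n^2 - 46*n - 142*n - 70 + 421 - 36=-2*n^3 + 35*n^2 - 188*n + 315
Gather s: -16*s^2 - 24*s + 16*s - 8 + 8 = -16*s^2 - 8*s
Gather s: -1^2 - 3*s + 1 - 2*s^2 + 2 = -2*s^2 - 3*s + 2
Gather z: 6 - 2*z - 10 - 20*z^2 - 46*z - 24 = -20*z^2 - 48*z - 28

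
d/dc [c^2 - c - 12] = 2*c - 1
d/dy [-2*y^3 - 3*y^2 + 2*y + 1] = -6*y^2 - 6*y + 2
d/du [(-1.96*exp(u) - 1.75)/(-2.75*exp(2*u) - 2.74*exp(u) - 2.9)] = (-5.39*exp(2*u) - 9.625*exp(u) + 0.889)*exp(u)/(7.5625*exp(4*u) + 15.07*exp(3*u) + 23.4576*exp(2*u) + 15.892*exp(u) + 8.41)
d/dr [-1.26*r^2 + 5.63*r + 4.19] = 5.63 - 2.52*r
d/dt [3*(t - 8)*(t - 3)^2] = 3*(t - 3)*(3*t - 19)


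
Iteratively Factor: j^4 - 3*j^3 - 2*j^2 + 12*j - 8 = (j - 2)*(j^3 - j^2 - 4*j + 4) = (j - 2)^2*(j^2 + j - 2) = (j - 2)^2*(j + 2)*(j - 1)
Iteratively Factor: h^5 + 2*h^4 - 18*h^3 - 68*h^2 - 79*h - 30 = (h + 1)*(h^4 + h^3 - 19*h^2 - 49*h - 30) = (h + 1)*(h + 2)*(h^3 - h^2 - 17*h - 15) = (h + 1)^2*(h + 2)*(h^2 - 2*h - 15) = (h - 5)*(h + 1)^2*(h + 2)*(h + 3)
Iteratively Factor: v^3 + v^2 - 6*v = (v)*(v^2 + v - 6) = v*(v + 3)*(v - 2)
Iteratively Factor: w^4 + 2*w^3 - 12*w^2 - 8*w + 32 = (w - 2)*(w^3 + 4*w^2 - 4*w - 16) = (w - 2)*(w + 2)*(w^2 + 2*w - 8) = (w - 2)*(w + 2)*(w + 4)*(w - 2)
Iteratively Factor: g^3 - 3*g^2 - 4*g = (g)*(g^2 - 3*g - 4) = g*(g + 1)*(g - 4)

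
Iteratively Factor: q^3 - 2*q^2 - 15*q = (q - 5)*(q^2 + 3*q) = (q - 5)*(q + 3)*(q)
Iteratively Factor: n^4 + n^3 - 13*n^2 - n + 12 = (n - 3)*(n^3 + 4*n^2 - n - 4) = (n - 3)*(n - 1)*(n^2 + 5*n + 4) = (n - 3)*(n - 1)*(n + 4)*(n + 1)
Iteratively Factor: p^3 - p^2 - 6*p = (p + 2)*(p^2 - 3*p) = p*(p + 2)*(p - 3)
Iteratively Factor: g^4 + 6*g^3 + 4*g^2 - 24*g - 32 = (g + 2)*(g^3 + 4*g^2 - 4*g - 16) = (g + 2)^2*(g^2 + 2*g - 8) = (g - 2)*(g + 2)^2*(g + 4)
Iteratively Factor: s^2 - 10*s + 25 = (s - 5)*(s - 5)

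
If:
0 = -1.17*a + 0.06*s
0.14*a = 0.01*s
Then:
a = 0.00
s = 0.00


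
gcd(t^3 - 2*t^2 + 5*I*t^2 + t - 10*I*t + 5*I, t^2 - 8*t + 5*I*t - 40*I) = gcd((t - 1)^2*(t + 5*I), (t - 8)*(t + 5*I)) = t + 5*I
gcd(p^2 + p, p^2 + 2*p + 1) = p + 1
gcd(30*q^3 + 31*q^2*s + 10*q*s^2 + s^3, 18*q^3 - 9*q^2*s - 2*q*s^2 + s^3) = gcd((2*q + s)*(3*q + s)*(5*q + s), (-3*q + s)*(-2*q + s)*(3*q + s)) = 3*q + s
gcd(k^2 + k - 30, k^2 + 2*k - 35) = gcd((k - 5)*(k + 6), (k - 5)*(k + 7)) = k - 5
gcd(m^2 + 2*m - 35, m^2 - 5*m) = m - 5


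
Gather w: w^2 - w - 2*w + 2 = w^2 - 3*w + 2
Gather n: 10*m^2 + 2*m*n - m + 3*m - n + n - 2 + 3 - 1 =10*m^2 + 2*m*n + 2*m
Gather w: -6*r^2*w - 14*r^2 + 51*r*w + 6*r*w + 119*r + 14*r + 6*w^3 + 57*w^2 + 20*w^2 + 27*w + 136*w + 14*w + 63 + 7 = -14*r^2 + 133*r + 6*w^3 + 77*w^2 + w*(-6*r^2 + 57*r + 177) + 70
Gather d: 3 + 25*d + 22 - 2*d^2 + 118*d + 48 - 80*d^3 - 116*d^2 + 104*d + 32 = -80*d^3 - 118*d^2 + 247*d + 105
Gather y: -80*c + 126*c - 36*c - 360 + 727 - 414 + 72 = 10*c + 25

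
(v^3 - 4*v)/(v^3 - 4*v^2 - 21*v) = (4 - v^2)/(-v^2 + 4*v + 21)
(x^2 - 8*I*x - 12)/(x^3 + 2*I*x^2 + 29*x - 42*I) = (x - 6*I)/(x^2 + 4*I*x + 21)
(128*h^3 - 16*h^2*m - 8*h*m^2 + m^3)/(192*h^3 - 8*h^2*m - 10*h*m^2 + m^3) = (4*h - m)/(6*h - m)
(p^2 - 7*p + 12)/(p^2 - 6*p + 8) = (p - 3)/(p - 2)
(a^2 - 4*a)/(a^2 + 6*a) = (a - 4)/(a + 6)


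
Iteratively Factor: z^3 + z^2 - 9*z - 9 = (z + 3)*(z^2 - 2*z - 3) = (z + 1)*(z + 3)*(z - 3)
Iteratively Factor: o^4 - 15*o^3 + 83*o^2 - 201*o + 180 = (o - 3)*(o^3 - 12*o^2 + 47*o - 60) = (o - 3)^2*(o^2 - 9*o + 20) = (o - 4)*(o - 3)^2*(o - 5)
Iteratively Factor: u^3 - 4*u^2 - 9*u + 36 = (u + 3)*(u^2 - 7*u + 12) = (u - 3)*(u + 3)*(u - 4)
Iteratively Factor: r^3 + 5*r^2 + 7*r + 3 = (r + 1)*(r^2 + 4*r + 3) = (r + 1)^2*(r + 3)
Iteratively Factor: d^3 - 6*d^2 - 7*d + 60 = (d - 5)*(d^2 - d - 12) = (d - 5)*(d - 4)*(d + 3)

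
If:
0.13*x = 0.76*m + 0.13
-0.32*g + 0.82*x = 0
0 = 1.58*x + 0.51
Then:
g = -0.83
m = -0.23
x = -0.32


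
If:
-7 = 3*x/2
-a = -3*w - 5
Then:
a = 3*w + 5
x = -14/3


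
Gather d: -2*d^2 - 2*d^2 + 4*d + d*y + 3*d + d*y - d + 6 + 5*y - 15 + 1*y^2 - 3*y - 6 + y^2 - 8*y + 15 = -4*d^2 + d*(2*y + 6) + 2*y^2 - 6*y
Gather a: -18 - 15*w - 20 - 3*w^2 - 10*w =-3*w^2 - 25*w - 38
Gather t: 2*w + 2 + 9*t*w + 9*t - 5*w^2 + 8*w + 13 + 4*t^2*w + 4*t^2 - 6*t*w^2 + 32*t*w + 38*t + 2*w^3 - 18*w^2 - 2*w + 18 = t^2*(4*w + 4) + t*(-6*w^2 + 41*w + 47) + 2*w^3 - 23*w^2 + 8*w + 33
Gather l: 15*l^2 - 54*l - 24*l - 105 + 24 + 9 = 15*l^2 - 78*l - 72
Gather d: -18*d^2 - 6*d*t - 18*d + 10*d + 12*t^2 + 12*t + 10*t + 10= -18*d^2 + d*(-6*t - 8) + 12*t^2 + 22*t + 10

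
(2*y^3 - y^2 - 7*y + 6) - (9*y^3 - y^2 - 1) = -7*y^3 - 7*y + 7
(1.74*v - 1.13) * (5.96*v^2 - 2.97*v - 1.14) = 10.3704*v^3 - 11.9026*v^2 + 1.3725*v + 1.2882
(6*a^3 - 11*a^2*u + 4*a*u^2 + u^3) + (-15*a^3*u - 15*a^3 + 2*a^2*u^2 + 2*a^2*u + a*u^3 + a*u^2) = -15*a^3*u - 9*a^3 + 2*a^2*u^2 - 9*a^2*u + a*u^3 + 5*a*u^2 + u^3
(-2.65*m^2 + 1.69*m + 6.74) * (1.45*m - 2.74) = -3.8425*m^3 + 9.7115*m^2 + 5.1424*m - 18.4676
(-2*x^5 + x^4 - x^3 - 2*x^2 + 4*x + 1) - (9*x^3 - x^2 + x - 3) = -2*x^5 + x^4 - 10*x^3 - x^2 + 3*x + 4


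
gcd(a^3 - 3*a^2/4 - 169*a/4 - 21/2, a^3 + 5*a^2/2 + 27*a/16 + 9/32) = a + 1/4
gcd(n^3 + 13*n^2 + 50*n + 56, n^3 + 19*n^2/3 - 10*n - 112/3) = n^2 + 9*n + 14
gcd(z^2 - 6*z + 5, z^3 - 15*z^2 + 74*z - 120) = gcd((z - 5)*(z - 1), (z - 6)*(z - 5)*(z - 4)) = z - 5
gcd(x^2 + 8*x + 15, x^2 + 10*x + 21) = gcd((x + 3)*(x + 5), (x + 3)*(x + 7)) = x + 3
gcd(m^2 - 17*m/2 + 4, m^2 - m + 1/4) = m - 1/2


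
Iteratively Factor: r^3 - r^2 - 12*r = (r + 3)*(r^2 - 4*r) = (r - 4)*(r + 3)*(r)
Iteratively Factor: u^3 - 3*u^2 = (u)*(u^2 - 3*u) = u^2*(u - 3)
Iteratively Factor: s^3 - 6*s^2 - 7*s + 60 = (s - 5)*(s^2 - s - 12) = (s - 5)*(s - 4)*(s + 3)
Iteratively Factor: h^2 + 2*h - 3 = (h + 3)*(h - 1)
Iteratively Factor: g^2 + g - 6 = (g + 3)*(g - 2)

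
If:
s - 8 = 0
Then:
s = 8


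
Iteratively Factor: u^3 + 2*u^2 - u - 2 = (u + 1)*(u^2 + u - 2) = (u - 1)*(u + 1)*(u + 2)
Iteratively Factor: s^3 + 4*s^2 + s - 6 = (s + 3)*(s^2 + s - 2) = (s + 2)*(s + 3)*(s - 1)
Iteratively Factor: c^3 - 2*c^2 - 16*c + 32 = (c - 2)*(c^2 - 16) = (c - 4)*(c - 2)*(c + 4)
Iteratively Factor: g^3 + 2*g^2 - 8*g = (g)*(g^2 + 2*g - 8) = g*(g + 4)*(g - 2)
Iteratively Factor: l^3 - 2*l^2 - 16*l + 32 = (l - 2)*(l^2 - 16) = (l - 4)*(l - 2)*(l + 4)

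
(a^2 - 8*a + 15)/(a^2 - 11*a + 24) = (a - 5)/(a - 8)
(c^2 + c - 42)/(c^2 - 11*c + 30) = (c + 7)/(c - 5)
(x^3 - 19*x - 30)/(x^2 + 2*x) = x - 2 - 15/x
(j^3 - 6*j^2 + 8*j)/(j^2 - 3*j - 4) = j*(j - 2)/(j + 1)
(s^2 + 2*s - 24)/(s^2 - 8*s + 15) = (s^2 + 2*s - 24)/(s^2 - 8*s + 15)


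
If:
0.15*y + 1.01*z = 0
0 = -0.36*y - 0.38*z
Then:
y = 0.00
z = 0.00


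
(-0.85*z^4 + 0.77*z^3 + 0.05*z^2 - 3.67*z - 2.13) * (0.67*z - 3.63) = -0.5695*z^5 + 3.6014*z^4 - 2.7616*z^3 - 2.6404*z^2 + 11.895*z + 7.7319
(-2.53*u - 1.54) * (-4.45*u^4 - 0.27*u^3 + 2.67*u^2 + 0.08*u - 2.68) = 11.2585*u^5 + 7.5361*u^4 - 6.3393*u^3 - 4.3142*u^2 + 6.6572*u + 4.1272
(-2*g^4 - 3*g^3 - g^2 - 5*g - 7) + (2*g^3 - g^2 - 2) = -2*g^4 - g^3 - 2*g^2 - 5*g - 9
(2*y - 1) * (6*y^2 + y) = 12*y^3 - 4*y^2 - y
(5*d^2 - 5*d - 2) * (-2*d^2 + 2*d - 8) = -10*d^4 + 20*d^3 - 46*d^2 + 36*d + 16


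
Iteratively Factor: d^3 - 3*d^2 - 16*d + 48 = (d - 4)*(d^2 + d - 12) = (d - 4)*(d + 4)*(d - 3)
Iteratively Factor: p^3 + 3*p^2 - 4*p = (p)*(p^2 + 3*p - 4) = p*(p + 4)*(p - 1)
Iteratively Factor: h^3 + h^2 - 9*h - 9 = (h + 1)*(h^2 - 9) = (h - 3)*(h + 1)*(h + 3)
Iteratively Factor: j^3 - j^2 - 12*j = (j)*(j^2 - j - 12) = j*(j + 3)*(j - 4)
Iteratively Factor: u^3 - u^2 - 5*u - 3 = (u - 3)*(u^2 + 2*u + 1) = (u - 3)*(u + 1)*(u + 1)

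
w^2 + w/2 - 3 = (w - 3/2)*(w + 2)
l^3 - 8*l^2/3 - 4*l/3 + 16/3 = (l - 2)^2*(l + 4/3)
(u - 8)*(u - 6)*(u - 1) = u^3 - 15*u^2 + 62*u - 48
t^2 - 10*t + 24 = (t - 6)*(t - 4)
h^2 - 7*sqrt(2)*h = h*(h - 7*sqrt(2))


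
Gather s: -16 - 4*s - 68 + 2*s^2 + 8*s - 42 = 2*s^2 + 4*s - 126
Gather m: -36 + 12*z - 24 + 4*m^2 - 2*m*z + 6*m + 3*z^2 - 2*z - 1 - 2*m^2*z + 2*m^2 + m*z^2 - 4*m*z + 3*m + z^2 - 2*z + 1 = m^2*(6 - 2*z) + m*(z^2 - 6*z + 9) + 4*z^2 + 8*z - 60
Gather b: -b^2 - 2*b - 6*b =-b^2 - 8*b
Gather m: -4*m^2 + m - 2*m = -4*m^2 - m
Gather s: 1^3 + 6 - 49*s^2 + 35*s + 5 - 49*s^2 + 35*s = -98*s^2 + 70*s + 12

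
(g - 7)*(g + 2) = g^2 - 5*g - 14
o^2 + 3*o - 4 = (o - 1)*(o + 4)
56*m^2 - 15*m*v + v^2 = (-8*m + v)*(-7*m + v)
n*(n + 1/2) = n^2 + n/2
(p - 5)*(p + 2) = p^2 - 3*p - 10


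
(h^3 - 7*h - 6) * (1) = h^3 - 7*h - 6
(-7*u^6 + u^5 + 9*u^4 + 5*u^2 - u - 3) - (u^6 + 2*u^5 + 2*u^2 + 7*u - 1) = -8*u^6 - u^5 + 9*u^4 + 3*u^2 - 8*u - 2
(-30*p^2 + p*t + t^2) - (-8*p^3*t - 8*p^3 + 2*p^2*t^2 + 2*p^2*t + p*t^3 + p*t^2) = 8*p^3*t + 8*p^3 - 2*p^2*t^2 - 2*p^2*t - 30*p^2 - p*t^3 - p*t^2 + p*t + t^2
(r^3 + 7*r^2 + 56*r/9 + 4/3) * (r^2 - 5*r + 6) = r^5 + 2*r^4 - 205*r^3/9 + 110*r^2/9 + 92*r/3 + 8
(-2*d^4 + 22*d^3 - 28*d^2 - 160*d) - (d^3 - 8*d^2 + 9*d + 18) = -2*d^4 + 21*d^3 - 20*d^2 - 169*d - 18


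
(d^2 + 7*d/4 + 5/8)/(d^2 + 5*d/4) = (d + 1/2)/d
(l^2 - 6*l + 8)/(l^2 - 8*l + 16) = (l - 2)/(l - 4)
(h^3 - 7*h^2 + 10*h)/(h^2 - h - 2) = h*(h - 5)/(h + 1)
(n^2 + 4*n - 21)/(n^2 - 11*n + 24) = (n + 7)/(n - 8)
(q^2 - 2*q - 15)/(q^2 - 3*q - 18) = (q - 5)/(q - 6)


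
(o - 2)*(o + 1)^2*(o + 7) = o^4 + 7*o^3 - 3*o^2 - 23*o - 14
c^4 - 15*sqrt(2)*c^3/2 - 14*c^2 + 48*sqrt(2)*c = c*(c - 8*sqrt(2))*(c - 3*sqrt(2)/2)*(c + 2*sqrt(2))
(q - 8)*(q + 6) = q^2 - 2*q - 48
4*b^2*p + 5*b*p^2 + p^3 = p*(b + p)*(4*b + p)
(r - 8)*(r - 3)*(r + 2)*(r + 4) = r^4 - 5*r^3 - 34*r^2 + 56*r + 192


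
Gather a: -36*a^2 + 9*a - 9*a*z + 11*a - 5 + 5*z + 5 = -36*a^2 + a*(20 - 9*z) + 5*z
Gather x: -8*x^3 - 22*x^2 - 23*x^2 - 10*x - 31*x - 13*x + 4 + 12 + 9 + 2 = -8*x^3 - 45*x^2 - 54*x + 27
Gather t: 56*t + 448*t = 504*t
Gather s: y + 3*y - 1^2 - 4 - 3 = 4*y - 8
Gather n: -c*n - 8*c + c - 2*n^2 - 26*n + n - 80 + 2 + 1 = -7*c - 2*n^2 + n*(-c - 25) - 77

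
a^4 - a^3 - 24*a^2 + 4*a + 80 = (a - 5)*(a - 2)*(a + 2)*(a + 4)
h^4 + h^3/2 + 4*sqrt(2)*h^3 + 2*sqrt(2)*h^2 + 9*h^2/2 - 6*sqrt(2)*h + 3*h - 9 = (h - 1)*(h + 3/2)*(h + sqrt(2))*(h + 3*sqrt(2))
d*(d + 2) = d^2 + 2*d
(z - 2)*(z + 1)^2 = z^3 - 3*z - 2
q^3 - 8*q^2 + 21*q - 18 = (q - 3)^2*(q - 2)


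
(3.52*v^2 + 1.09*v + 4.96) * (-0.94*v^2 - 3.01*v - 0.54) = -3.3088*v^4 - 11.6198*v^3 - 9.8441*v^2 - 15.5182*v - 2.6784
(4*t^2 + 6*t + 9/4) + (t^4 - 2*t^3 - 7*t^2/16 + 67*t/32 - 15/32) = t^4 - 2*t^3 + 57*t^2/16 + 259*t/32 + 57/32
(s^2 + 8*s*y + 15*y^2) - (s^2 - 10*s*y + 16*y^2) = 18*s*y - y^2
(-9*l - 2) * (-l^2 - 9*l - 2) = 9*l^3 + 83*l^2 + 36*l + 4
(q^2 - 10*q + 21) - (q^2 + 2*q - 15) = 36 - 12*q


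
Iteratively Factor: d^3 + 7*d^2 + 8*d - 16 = (d + 4)*(d^2 + 3*d - 4) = (d - 1)*(d + 4)*(d + 4)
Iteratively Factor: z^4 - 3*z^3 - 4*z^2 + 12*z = (z)*(z^3 - 3*z^2 - 4*z + 12) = z*(z + 2)*(z^2 - 5*z + 6) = z*(z - 3)*(z + 2)*(z - 2)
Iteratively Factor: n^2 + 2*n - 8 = (n + 4)*(n - 2)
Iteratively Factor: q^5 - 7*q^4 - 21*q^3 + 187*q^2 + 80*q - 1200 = (q - 5)*(q^4 - 2*q^3 - 31*q^2 + 32*q + 240) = (q - 5)*(q + 4)*(q^3 - 6*q^2 - 7*q + 60) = (q - 5)*(q + 3)*(q + 4)*(q^2 - 9*q + 20) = (q - 5)^2*(q + 3)*(q + 4)*(q - 4)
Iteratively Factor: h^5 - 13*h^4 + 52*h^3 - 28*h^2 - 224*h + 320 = (h - 4)*(h^4 - 9*h^3 + 16*h^2 + 36*h - 80) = (h - 4)^2*(h^3 - 5*h^2 - 4*h + 20) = (h - 5)*(h - 4)^2*(h^2 - 4) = (h - 5)*(h - 4)^2*(h + 2)*(h - 2)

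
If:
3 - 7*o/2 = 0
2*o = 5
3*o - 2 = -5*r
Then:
No Solution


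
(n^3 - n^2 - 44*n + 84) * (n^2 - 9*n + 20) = n^5 - 10*n^4 - 15*n^3 + 460*n^2 - 1636*n + 1680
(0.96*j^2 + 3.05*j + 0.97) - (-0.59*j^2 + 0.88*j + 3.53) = 1.55*j^2 + 2.17*j - 2.56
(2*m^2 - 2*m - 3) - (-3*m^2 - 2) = 5*m^2 - 2*m - 1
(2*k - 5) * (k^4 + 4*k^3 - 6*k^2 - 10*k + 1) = 2*k^5 + 3*k^4 - 32*k^3 + 10*k^2 + 52*k - 5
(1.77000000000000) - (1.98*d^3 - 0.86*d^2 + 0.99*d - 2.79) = -1.98*d^3 + 0.86*d^2 - 0.99*d + 4.56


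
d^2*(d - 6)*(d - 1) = d^4 - 7*d^3 + 6*d^2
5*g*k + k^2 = k*(5*g + k)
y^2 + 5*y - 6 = (y - 1)*(y + 6)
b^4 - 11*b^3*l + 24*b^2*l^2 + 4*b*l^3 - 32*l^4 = (b - 8*l)*(b - 2*l)^2*(b + l)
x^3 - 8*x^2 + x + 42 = (x - 7)*(x - 3)*(x + 2)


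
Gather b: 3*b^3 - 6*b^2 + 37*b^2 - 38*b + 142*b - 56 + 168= 3*b^3 + 31*b^2 + 104*b + 112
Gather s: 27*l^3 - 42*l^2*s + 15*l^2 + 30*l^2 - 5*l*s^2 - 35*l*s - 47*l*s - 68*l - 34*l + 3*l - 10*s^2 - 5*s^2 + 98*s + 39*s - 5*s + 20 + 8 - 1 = 27*l^3 + 45*l^2 - 99*l + s^2*(-5*l - 15) + s*(-42*l^2 - 82*l + 132) + 27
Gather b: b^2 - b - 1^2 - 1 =b^2 - b - 2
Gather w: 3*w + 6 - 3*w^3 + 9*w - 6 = -3*w^3 + 12*w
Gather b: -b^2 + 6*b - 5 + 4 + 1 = -b^2 + 6*b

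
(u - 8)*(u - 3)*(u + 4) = u^3 - 7*u^2 - 20*u + 96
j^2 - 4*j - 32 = (j - 8)*(j + 4)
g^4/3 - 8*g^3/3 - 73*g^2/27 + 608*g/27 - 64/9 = (g/3 + 1)*(g - 8)*(g - 8/3)*(g - 1/3)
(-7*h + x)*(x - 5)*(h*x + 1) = -7*h^2*x^2 + 35*h^2*x + h*x^3 - 5*h*x^2 - 7*h*x + 35*h + x^2 - 5*x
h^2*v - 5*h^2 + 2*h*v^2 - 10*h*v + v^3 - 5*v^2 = (h + v)^2*(v - 5)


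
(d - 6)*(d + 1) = d^2 - 5*d - 6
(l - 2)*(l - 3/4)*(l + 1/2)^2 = l^4 - 7*l^3/4 - l^2 + 13*l/16 + 3/8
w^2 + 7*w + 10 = (w + 2)*(w + 5)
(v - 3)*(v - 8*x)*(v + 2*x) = v^3 - 6*v^2*x - 3*v^2 - 16*v*x^2 + 18*v*x + 48*x^2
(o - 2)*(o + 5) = o^2 + 3*o - 10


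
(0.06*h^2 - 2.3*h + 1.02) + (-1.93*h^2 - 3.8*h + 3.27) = -1.87*h^2 - 6.1*h + 4.29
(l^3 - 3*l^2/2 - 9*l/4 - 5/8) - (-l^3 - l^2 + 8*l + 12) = 2*l^3 - l^2/2 - 41*l/4 - 101/8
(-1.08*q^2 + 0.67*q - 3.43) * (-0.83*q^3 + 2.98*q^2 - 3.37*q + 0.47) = 0.8964*q^5 - 3.7745*q^4 + 8.4831*q^3 - 12.9869*q^2 + 11.874*q - 1.6121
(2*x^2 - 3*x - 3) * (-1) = -2*x^2 + 3*x + 3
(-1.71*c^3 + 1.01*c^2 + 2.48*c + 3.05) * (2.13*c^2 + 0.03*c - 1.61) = -3.6423*c^5 + 2.1*c^4 + 8.0658*c^3 + 4.9448*c^2 - 3.9013*c - 4.9105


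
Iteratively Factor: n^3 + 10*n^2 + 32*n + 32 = (n + 2)*(n^2 + 8*n + 16) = (n + 2)*(n + 4)*(n + 4)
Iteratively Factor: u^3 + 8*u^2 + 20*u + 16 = (u + 2)*(u^2 + 6*u + 8) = (u + 2)^2*(u + 4)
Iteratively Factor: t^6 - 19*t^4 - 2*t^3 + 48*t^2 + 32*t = (t - 4)*(t^5 + 4*t^4 - 3*t^3 - 14*t^2 - 8*t) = (t - 4)*(t - 2)*(t^4 + 6*t^3 + 9*t^2 + 4*t) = (t - 4)*(t - 2)*(t + 1)*(t^3 + 5*t^2 + 4*t) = (t - 4)*(t - 2)*(t + 1)*(t + 4)*(t^2 + t) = (t - 4)*(t - 2)*(t + 1)^2*(t + 4)*(t)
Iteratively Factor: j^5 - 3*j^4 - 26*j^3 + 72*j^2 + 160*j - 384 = (j + 4)*(j^4 - 7*j^3 + 2*j^2 + 64*j - 96) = (j - 2)*(j + 4)*(j^3 - 5*j^2 - 8*j + 48) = (j - 4)*(j - 2)*(j + 4)*(j^2 - j - 12) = (j - 4)*(j - 2)*(j + 3)*(j + 4)*(j - 4)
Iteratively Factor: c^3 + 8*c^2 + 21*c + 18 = (c + 3)*(c^2 + 5*c + 6) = (c + 2)*(c + 3)*(c + 3)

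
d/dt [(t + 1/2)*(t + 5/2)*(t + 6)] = 3*t^2 + 18*t + 77/4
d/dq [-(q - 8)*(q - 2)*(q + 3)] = -3*q^2 + 14*q + 14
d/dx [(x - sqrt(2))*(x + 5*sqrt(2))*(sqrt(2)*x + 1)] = 3*sqrt(2)*x^2 + 18*x - 6*sqrt(2)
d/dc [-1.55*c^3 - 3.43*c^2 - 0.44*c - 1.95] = -4.65*c^2 - 6.86*c - 0.44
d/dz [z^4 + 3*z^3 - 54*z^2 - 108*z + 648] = 4*z^3 + 9*z^2 - 108*z - 108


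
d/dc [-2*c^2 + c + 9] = 1 - 4*c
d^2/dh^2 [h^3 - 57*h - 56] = 6*h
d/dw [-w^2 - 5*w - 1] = -2*w - 5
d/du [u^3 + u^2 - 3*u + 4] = 3*u^2 + 2*u - 3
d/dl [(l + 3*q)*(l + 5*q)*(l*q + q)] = q*(3*l^2 + 16*l*q + 2*l + 15*q^2 + 8*q)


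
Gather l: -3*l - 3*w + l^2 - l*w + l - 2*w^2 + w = l^2 + l*(-w - 2) - 2*w^2 - 2*w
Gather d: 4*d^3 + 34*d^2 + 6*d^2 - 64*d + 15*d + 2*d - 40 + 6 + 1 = 4*d^3 + 40*d^2 - 47*d - 33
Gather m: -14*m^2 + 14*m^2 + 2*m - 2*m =0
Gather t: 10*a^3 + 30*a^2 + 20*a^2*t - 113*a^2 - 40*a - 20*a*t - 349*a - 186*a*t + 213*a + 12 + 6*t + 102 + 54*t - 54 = 10*a^3 - 83*a^2 - 176*a + t*(20*a^2 - 206*a + 60) + 60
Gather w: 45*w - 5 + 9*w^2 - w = 9*w^2 + 44*w - 5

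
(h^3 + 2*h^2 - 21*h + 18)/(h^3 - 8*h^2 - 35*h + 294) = (h^2 - 4*h + 3)/(h^2 - 14*h + 49)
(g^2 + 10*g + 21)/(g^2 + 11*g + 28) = (g + 3)/(g + 4)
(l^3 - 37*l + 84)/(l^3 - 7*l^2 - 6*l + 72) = (l^2 + 4*l - 21)/(l^2 - 3*l - 18)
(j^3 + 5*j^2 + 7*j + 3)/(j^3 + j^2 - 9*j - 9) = (j + 1)/(j - 3)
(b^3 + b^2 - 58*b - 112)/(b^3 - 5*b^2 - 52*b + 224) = (b + 2)/(b - 4)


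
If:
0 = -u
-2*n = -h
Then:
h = 2*n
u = 0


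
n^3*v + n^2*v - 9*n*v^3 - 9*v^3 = (n - 3*v)*(n + 3*v)*(n*v + v)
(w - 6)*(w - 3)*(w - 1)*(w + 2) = w^4 - 8*w^3 + 7*w^2 + 36*w - 36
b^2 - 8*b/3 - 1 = (b - 3)*(b + 1/3)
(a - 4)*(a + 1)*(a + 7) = a^3 + 4*a^2 - 25*a - 28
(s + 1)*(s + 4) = s^2 + 5*s + 4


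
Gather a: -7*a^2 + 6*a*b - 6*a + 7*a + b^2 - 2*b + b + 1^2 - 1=-7*a^2 + a*(6*b + 1) + b^2 - b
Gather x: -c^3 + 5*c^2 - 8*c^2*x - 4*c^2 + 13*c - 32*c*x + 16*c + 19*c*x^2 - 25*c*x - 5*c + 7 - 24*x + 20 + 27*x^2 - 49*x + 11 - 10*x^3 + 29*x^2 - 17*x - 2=-c^3 + c^2 + 24*c - 10*x^3 + x^2*(19*c + 56) + x*(-8*c^2 - 57*c - 90) + 36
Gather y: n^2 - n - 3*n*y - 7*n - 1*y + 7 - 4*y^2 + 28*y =n^2 - 8*n - 4*y^2 + y*(27 - 3*n) + 7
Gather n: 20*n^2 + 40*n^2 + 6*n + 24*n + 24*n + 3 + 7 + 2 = 60*n^2 + 54*n + 12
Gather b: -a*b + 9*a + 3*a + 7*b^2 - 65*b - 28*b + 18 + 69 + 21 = 12*a + 7*b^2 + b*(-a - 93) + 108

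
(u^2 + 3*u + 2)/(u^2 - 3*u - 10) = (u + 1)/(u - 5)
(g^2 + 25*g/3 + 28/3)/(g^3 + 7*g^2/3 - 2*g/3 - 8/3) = (g + 7)/(g^2 + g - 2)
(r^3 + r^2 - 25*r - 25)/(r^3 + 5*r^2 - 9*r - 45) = (r^2 - 4*r - 5)/(r^2 - 9)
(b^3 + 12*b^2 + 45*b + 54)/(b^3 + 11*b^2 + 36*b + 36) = (b + 3)/(b + 2)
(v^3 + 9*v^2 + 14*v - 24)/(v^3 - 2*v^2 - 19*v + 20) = (v + 6)/(v - 5)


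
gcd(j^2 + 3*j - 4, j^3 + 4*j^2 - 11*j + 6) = j - 1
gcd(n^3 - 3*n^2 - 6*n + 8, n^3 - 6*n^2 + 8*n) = n - 4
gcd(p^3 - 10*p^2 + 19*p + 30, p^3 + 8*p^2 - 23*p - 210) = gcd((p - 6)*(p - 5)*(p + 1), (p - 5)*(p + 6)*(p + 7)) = p - 5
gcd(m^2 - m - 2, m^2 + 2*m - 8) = m - 2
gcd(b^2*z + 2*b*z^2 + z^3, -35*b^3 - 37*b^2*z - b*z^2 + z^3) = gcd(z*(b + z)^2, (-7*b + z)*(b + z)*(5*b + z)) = b + z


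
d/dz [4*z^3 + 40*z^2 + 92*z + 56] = 12*z^2 + 80*z + 92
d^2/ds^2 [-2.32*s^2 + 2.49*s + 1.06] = -4.64000000000000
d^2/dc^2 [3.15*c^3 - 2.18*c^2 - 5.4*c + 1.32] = 18.9*c - 4.36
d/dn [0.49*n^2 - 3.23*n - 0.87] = 0.98*n - 3.23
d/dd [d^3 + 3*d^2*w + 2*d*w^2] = 3*d^2 + 6*d*w + 2*w^2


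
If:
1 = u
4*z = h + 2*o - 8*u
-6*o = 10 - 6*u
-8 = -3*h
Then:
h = 8/3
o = -2/3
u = 1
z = -5/3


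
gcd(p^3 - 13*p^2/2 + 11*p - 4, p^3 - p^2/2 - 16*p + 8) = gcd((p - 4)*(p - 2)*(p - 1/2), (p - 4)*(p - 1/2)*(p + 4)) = p^2 - 9*p/2 + 2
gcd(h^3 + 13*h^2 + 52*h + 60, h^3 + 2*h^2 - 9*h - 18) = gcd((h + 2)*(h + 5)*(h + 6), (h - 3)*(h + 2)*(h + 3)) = h + 2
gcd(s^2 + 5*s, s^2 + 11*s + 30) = s + 5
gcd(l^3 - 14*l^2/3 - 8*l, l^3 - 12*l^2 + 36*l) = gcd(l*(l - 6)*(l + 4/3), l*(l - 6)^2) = l^2 - 6*l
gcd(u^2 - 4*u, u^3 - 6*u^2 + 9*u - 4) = u - 4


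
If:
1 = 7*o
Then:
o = 1/7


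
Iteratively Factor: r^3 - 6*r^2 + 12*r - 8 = (r - 2)*(r^2 - 4*r + 4) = (r - 2)^2*(r - 2)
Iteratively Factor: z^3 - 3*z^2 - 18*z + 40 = (z - 5)*(z^2 + 2*z - 8) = (z - 5)*(z + 4)*(z - 2)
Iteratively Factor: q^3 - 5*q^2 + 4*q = (q - 1)*(q^2 - 4*q) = (q - 4)*(q - 1)*(q)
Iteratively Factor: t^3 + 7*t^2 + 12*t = (t + 3)*(t^2 + 4*t) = t*(t + 3)*(t + 4)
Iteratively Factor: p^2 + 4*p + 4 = (p + 2)*(p + 2)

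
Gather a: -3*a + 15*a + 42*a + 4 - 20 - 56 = 54*a - 72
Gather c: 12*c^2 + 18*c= 12*c^2 + 18*c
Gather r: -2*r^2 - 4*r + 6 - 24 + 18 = -2*r^2 - 4*r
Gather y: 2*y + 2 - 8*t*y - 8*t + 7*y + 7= -8*t + y*(9 - 8*t) + 9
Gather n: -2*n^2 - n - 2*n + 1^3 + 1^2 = -2*n^2 - 3*n + 2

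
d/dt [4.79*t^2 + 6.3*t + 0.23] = 9.58*t + 6.3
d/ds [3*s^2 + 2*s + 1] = 6*s + 2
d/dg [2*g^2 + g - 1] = 4*g + 1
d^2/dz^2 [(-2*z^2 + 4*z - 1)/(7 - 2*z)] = 92/(8*z^3 - 84*z^2 + 294*z - 343)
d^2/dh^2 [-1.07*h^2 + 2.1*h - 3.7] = -2.14000000000000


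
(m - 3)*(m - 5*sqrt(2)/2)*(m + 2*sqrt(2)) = m^3 - 3*m^2 - sqrt(2)*m^2/2 - 10*m + 3*sqrt(2)*m/2 + 30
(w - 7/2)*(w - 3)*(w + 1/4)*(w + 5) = w^4 - 5*w^3/4 - 179*w^2/8 + 47*w + 105/8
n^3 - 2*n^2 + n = n*(n - 1)^2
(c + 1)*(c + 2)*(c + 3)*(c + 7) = c^4 + 13*c^3 + 53*c^2 + 83*c + 42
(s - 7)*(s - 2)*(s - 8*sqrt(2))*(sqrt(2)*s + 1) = sqrt(2)*s^4 - 15*s^3 - 9*sqrt(2)*s^3 + 6*sqrt(2)*s^2 + 135*s^2 - 210*s + 72*sqrt(2)*s - 112*sqrt(2)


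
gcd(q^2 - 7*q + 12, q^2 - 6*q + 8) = q - 4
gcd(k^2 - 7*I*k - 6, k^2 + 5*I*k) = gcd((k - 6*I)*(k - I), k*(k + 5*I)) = 1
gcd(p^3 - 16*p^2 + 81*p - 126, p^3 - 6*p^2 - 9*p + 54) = p^2 - 9*p + 18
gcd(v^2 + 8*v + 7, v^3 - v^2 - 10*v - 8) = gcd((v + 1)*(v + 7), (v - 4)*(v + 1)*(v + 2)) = v + 1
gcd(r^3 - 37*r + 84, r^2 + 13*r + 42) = r + 7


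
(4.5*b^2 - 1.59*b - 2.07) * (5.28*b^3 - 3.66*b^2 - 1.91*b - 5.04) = 23.76*b^5 - 24.8652*b^4 - 13.7052*b^3 - 12.0669*b^2 + 11.9673*b + 10.4328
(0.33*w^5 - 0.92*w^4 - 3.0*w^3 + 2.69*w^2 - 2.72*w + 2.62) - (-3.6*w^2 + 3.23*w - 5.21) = 0.33*w^5 - 0.92*w^4 - 3.0*w^3 + 6.29*w^2 - 5.95*w + 7.83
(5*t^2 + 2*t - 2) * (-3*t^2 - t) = -15*t^4 - 11*t^3 + 4*t^2 + 2*t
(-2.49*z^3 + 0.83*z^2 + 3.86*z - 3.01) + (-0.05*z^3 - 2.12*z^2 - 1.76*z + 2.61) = -2.54*z^3 - 1.29*z^2 + 2.1*z - 0.4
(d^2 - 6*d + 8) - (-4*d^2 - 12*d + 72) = 5*d^2 + 6*d - 64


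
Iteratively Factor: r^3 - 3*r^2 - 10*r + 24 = (r - 2)*(r^2 - r - 12) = (r - 4)*(r - 2)*(r + 3)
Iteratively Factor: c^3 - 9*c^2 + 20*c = (c - 5)*(c^2 - 4*c) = (c - 5)*(c - 4)*(c)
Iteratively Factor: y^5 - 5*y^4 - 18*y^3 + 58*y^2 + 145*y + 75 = (y - 5)*(y^4 - 18*y^2 - 32*y - 15) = (y - 5)*(y + 1)*(y^3 - y^2 - 17*y - 15) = (y - 5)^2*(y + 1)*(y^2 + 4*y + 3) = (y - 5)^2*(y + 1)*(y + 3)*(y + 1)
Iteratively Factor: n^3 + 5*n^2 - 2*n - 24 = (n + 3)*(n^2 + 2*n - 8) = (n + 3)*(n + 4)*(n - 2)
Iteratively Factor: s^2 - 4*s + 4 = (s - 2)*(s - 2)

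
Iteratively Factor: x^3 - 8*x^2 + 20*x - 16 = (x - 2)*(x^2 - 6*x + 8) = (x - 2)^2*(x - 4)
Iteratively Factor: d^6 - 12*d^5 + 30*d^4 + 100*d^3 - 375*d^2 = (d - 5)*(d^5 - 7*d^4 - 5*d^3 + 75*d^2) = d*(d - 5)*(d^4 - 7*d^3 - 5*d^2 + 75*d) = d^2*(d - 5)*(d^3 - 7*d^2 - 5*d + 75) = d^2*(d - 5)^2*(d^2 - 2*d - 15) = d^2*(d - 5)^2*(d + 3)*(d - 5)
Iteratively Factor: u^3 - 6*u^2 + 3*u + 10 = (u - 5)*(u^2 - u - 2) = (u - 5)*(u + 1)*(u - 2)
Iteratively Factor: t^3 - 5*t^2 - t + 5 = (t - 5)*(t^2 - 1) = (t - 5)*(t - 1)*(t + 1)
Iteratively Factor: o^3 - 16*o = (o)*(o^2 - 16) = o*(o - 4)*(o + 4)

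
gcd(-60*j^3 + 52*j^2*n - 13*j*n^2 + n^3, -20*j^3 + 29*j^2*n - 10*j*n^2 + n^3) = 5*j - n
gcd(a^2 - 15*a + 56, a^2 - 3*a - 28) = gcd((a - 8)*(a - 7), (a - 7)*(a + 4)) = a - 7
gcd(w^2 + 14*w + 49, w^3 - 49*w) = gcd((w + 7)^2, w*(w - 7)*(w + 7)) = w + 7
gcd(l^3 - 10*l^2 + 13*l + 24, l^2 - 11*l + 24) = l^2 - 11*l + 24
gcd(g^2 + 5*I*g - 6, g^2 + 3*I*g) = g + 3*I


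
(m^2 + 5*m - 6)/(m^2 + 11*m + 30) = (m - 1)/(m + 5)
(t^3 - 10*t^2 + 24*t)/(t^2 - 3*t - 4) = t*(t - 6)/(t + 1)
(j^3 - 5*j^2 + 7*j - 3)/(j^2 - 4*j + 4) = (j^3 - 5*j^2 + 7*j - 3)/(j^2 - 4*j + 4)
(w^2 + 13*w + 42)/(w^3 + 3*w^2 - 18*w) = (w + 7)/(w*(w - 3))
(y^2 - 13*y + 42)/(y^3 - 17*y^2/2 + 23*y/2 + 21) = 2*(y - 7)/(2*y^2 - 5*y - 7)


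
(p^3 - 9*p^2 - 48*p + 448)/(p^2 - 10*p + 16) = (p^2 - p - 56)/(p - 2)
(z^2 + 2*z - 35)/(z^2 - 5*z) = (z + 7)/z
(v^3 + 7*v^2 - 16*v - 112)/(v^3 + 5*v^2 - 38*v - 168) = (v - 4)/(v - 6)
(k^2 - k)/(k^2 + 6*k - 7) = k/(k + 7)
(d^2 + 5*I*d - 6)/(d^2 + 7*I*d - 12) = (d + 2*I)/(d + 4*I)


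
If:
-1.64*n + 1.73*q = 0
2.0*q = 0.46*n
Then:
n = 0.00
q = 0.00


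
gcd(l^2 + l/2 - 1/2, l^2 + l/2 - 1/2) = l^2 + l/2 - 1/2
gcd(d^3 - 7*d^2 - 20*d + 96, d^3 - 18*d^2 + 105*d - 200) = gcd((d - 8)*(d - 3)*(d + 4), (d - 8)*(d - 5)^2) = d - 8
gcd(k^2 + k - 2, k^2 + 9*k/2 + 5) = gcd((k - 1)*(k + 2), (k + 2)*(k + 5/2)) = k + 2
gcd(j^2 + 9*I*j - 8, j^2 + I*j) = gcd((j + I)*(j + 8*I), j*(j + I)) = j + I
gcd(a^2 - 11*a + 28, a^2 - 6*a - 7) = a - 7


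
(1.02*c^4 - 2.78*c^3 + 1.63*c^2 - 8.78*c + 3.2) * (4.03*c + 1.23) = 4.1106*c^5 - 9.9488*c^4 + 3.1495*c^3 - 33.3785*c^2 + 2.0966*c + 3.936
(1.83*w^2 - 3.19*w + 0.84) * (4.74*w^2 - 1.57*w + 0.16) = 8.6742*w^4 - 17.9937*w^3 + 9.2827*w^2 - 1.8292*w + 0.1344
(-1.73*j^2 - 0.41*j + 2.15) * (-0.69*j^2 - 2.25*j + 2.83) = 1.1937*j^4 + 4.1754*j^3 - 5.4569*j^2 - 5.9978*j + 6.0845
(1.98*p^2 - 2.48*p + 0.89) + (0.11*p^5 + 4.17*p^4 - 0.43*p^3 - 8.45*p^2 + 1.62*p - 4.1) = 0.11*p^5 + 4.17*p^4 - 0.43*p^3 - 6.47*p^2 - 0.86*p - 3.21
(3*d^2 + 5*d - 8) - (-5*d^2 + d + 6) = 8*d^2 + 4*d - 14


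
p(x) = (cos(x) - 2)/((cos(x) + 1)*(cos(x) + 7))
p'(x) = (cos(x) - 2)*sin(x)/((cos(x) + 1)*(cos(x) + 7)^2) + (cos(x) - 2)*sin(x)/((cos(x) + 1)^2*(cos(x) + 7)) - sin(x)/((cos(x) + 1)*(cos(x) + 7))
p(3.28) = -52.04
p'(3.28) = 754.31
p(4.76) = -0.26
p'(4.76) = 0.42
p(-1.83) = -0.45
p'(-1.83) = 0.84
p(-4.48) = -0.43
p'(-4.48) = -0.79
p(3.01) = -57.58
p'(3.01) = -877.67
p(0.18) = -0.06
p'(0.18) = -0.02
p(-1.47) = -0.24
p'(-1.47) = 0.38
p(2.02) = -0.66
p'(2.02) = -1.38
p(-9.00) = -5.38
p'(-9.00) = 26.07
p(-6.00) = -0.07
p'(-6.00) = -0.03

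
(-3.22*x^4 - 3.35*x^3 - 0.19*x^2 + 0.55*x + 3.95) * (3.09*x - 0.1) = -9.9498*x^5 - 10.0295*x^4 - 0.2521*x^3 + 1.7185*x^2 + 12.1505*x - 0.395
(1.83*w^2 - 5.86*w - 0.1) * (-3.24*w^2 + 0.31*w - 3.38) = -5.9292*w^4 + 19.5537*w^3 - 7.678*w^2 + 19.7758*w + 0.338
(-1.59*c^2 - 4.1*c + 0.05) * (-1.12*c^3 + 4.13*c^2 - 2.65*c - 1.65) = 1.7808*c^5 - 1.9747*c^4 - 12.7755*c^3 + 13.695*c^2 + 6.6325*c - 0.0825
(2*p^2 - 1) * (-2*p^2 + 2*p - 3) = -4*p^4 + 4*p^3 - 4*p^2 - 2*p + 3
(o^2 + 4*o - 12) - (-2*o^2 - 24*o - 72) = 3*o^2 + 28*o + 60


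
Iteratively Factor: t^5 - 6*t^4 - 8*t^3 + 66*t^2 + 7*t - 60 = (t - 5)*(t^4 - t^3 - 13*t^2 + t + 12) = (t - 5)*(t - 1)*(t^3 - 13*t - 12) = (t - 5)*(t - 4)*(t - 1)*(t^2 + 4*t + 3) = (t - 5)*(t - 4)*(t - 1)*(t + 1)*(t + 3)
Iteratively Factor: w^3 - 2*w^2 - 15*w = (w)*(w^2 - 2*w - 15) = w*(w - 5)*(w + 3)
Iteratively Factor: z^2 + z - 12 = (z + 4)*(z - 3)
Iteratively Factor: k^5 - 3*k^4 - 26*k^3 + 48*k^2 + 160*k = (k - 4)*(k^4 + k^3 - 22*k^2 - 40*k) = (k - 4)*(k + 2)*(k^3 - k^2 - 20*k) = (k - 4)*(k + 2)*(k + 4)*(k^2 - 5*k) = k*(k - 4)*(k + 2)*(k + 4)*(k - 5)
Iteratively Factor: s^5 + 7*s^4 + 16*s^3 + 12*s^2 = (s)*(s^4 + 7*s^3 + 16*s^2 + 12*s) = s*(s + 2)*(s^3 + 5*s^2 + 6*s) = s^2*(s + 2)*(s^2 + 5*s + 6) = s^2*(s + 2)^2*(s + 3)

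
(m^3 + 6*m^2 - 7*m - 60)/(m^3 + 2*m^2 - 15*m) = (m + 4)/m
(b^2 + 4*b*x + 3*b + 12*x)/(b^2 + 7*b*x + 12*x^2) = (b + 3)/(b + 3*x)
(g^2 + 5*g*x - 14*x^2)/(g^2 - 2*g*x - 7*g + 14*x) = (g + 7*x)/(g - 7)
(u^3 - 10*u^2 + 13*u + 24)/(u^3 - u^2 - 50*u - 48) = (u - 3)/(u + 6)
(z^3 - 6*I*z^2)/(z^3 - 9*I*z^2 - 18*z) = z/(z - 3*I)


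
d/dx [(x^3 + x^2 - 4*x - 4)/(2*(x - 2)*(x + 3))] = (x^2 + 6*x + 7)/(2*(x^2 + 6*x + 9))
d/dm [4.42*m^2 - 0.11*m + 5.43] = 8.84*m - 0.11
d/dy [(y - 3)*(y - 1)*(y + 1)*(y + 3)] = 4*y*(y^2 - 5)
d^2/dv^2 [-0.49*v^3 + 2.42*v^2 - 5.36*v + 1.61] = 4.84 - 2.94*v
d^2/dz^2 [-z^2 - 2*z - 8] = -2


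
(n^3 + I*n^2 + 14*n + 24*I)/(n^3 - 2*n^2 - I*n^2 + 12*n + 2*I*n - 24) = (n + 2*I)/(n - 2)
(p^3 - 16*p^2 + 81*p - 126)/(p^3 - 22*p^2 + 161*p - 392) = (p^2 - 9*p + 18)/(p^2 - 15*p + 56)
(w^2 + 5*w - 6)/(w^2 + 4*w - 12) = (w - 1)/(w - 2)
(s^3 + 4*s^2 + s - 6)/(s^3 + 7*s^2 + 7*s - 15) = (s + 2)/(s + 5)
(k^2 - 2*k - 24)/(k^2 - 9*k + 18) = (k + 4)/(k - 3)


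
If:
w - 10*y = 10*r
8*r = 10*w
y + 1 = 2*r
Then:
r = 25/73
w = 20/73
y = -23/73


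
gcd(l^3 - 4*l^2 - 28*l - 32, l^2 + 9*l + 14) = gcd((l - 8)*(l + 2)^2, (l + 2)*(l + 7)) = l + 2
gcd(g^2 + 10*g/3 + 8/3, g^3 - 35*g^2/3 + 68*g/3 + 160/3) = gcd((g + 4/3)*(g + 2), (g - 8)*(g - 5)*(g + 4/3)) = g + 4/3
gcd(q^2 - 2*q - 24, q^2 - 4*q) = 1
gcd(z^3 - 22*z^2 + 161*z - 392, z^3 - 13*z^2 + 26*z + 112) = z^2 - 15*z + 56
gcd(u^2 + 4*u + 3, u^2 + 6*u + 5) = u + 1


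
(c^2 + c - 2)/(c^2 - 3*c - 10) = (c - 1)/(c - 5)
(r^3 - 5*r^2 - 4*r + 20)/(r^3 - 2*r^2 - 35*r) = (-r^3 + 5*r^2 + 4*r - 20)/(r*(-r^2 + 2*r + 35))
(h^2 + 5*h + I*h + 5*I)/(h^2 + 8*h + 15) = (h + I)/(h + 3)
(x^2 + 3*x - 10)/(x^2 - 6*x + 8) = (x + 5)/(x - 4)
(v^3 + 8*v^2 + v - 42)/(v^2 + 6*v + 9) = (v^2 + 5*v - 14)/(v + 3)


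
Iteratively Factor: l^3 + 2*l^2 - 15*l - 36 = (l - 4)*(l^2 + 6*l + 9) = (l - 4)*(l + 3)*(l + 3)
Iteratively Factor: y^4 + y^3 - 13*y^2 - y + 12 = (y + 1)*(y^3 - 13*y + 12) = (y + 1)*(y + 4)*(y^2 - 4*y + 3) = (y - 3)*(y + 1)*(y + 4)*(y - 1)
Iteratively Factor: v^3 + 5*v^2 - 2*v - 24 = (v + 4)*(v^2 + v - 6) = (v - 2)*(v + 4)*(v + 3)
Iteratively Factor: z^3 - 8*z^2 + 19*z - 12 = (z - 3)*(z^2 - 5*z + 4) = (z - 3)*(z - 1)*(z - 4)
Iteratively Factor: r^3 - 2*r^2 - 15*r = (r)*(r^2 - 2*r - 15) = r*(r + 3)*(r - 5)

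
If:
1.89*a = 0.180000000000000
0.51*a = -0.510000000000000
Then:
No Solution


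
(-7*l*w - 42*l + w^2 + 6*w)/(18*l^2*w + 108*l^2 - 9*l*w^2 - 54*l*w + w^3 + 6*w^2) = (-7*l + w)/(18*l^2 - 9*l*w + w^2)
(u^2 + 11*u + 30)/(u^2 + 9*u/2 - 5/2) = 2*(u + 6)/(2*u - 1)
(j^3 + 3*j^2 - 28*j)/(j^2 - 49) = j*(j - 4)/(j - 7)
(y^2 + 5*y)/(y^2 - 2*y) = (y + 5)/(y - 2)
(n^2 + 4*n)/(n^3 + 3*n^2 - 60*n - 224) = n/(n^2 - n - 56)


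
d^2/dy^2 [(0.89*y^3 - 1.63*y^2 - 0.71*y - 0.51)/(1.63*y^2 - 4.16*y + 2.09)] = (7.105427357601e-15*y^5 - 2.8421709430404e-14*y^4 - 1.13816400000005*y^3 - 21.240684*y^2 + 58.587444*y - 40.762932)/(4.330747*y^6 - 33.158112*y^5 + 101.283147*y^4 - 157.022528*y^3 + 129.866121*y^2 - 54.513888*y + 9.129329)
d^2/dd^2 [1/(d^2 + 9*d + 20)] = 2*(-d^2 - 9*d + (2*d + 9)^2 - 20)/(d^2 + 9*d + 20)^3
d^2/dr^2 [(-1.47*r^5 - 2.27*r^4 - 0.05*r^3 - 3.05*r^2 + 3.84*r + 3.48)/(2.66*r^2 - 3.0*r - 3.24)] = (-62.406792*r^7 + 155.566376*r^6 + 177.970464*r^5 - 433.849392*r^4 - 657.759072*r^3 - 298.848816*r^2 + 28.7962559999999*r - 16.060896)/(18.821096*r^6 - 63.6804*r^5 + 3.045168*r^4 + 128.1312*r^3 - 3.70915199999999*r^2 - 94.4784*r - 34.012224)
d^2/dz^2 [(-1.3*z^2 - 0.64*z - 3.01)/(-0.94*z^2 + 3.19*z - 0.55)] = (8.92736799999999*z^3 + 11.925216*z^2 - 56.139996*z + 61.180042)/(0.830584*z^6 - 8.456052*z^5 + 30.154542*z^4 - 42.357139*z^3 + 17.643615*z^2 - 2.894925*z + 0.166375)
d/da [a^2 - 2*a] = 2*a - 2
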